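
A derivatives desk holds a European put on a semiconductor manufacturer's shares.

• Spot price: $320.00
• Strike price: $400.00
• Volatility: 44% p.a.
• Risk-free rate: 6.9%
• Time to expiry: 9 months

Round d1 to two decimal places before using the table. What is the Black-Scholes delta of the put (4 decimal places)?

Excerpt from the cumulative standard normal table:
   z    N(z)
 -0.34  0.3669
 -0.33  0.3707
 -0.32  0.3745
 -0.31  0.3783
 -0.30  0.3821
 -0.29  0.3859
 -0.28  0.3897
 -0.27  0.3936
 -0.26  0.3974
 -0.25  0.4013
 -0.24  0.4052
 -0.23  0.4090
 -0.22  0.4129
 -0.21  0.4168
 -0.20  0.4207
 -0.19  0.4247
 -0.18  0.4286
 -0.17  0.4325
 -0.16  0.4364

-0.6026

σ√T = 0.44·√0.75 = 0.3811
d₁ = [ln(320/400) + (0.069 + 0.44²/2)·0.75] / 0.3811 = [-0.2231 + 0.1244] / 0.3811 = -0.2593 which rounds to -0.26
N(d₁) = N(-0.26) = 0.3974
Δ_put = N(d₁) − 1 = 0.3974 − 1 = -0.6026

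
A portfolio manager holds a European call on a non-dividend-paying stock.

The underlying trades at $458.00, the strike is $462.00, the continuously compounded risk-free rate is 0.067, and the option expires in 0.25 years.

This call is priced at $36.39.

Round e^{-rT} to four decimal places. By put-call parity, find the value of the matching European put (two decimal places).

e^(−rT) = e^(−0.067·0.25) = 0.9834
Put-call parity: C − P = S − K·e^(−rT) = 458 − 462·0.9834 = 458 − 454.3308 = 3.6692
P = C − (C − P) = 36.39 − (3.6692) = 32.7208

$32.72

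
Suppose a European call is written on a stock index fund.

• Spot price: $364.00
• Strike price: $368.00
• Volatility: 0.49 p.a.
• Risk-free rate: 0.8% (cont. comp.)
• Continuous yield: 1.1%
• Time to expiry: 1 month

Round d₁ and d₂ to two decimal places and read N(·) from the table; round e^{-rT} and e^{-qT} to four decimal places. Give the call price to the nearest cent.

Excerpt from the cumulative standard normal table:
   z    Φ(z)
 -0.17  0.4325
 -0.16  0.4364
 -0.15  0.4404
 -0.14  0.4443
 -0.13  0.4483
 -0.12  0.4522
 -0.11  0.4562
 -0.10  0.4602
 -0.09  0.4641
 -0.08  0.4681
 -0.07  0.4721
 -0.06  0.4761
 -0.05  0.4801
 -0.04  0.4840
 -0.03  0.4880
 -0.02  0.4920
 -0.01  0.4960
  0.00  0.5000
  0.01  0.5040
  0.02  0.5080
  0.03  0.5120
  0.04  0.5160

$18.43

T = 0.08333;  σ√T = 0.1415
d₁ = [ln(364/368) + (0.008 − 0.011 + 0.49²/2)·0.08333] / 0.1415 = [-0.0109 + 0.0098] / 0.1415 = -0.0083 which rounds to -0.01
d₂ = d₁ − σ√T = -0.0083 − 0.1415 = -0.1498 which rounds to -0.15
exp(−qT) = exp(−0.011·0.08333) = 0.9991;  exp(−rT) = exp(−0.008·0.08333) = 0.9993
N(d₁) = N(-0.01) = 0.4960;  N(d₂) = N(-0.15) = 0.4404
C = 364·0.9991·0.4960 − 368·0.9993·0.4404 = 180.3815 − 161.9538 = 18.4278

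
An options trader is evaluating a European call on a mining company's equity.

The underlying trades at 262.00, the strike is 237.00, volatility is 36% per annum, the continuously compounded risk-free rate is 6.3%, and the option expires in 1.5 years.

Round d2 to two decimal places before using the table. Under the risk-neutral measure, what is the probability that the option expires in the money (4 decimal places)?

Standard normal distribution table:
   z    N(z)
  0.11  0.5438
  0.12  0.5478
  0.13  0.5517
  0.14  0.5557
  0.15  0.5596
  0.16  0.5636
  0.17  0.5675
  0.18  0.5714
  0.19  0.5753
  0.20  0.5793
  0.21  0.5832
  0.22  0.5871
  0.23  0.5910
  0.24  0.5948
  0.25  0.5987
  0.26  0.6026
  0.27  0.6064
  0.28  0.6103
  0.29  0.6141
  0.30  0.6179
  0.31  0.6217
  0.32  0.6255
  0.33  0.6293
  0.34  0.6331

0.5871

σ√T = 0.36 × 1.2247 = 0.4409
ln(S/K) + (r + σ²/2)T = ln(262/237) + (0.063 + 0.36²/2)·1.5 = 0.1003 + 0.1917 = 0.2920
d₁ = 0.2920 / 0.4409 = 0.6622 ⇒ 0.66
d₂ = d₁ − σ√T = 0.6622 − 0.4409 = 0.2213 ⇒ 0.22
Pr(exercise) under Q = N(d₂) = 0.5871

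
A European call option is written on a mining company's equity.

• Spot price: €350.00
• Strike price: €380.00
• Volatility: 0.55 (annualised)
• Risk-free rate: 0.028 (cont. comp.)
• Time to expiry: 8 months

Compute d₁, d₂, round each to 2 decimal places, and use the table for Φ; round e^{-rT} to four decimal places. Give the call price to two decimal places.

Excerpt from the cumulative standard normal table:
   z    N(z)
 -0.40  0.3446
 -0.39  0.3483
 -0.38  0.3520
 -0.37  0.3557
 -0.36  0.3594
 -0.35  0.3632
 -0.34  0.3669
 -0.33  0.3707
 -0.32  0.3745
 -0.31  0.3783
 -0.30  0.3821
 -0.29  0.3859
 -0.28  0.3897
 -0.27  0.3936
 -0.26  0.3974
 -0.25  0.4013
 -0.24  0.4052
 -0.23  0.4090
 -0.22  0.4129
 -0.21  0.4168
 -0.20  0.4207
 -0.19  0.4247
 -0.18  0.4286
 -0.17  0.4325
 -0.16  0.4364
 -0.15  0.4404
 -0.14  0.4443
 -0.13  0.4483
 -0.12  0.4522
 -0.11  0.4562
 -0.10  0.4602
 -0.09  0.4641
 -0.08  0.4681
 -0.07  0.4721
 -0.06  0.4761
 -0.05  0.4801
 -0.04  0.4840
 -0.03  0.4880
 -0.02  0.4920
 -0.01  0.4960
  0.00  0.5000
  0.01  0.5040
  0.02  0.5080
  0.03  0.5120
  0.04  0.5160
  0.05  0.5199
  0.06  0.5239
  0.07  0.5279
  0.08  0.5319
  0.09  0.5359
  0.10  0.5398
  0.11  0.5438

T = 0.6667;  σ√T = 0.4491
d₁ = [ln(350/380) + (0.028 + 0.55²/2)·0.6667] / 0.4491 = [-0.0822 + 0.1195] / 0.4491 = 0.0830 which rounds to 0.08
d₂ = d₁ − σ√T = 0.0830 − 0.4491 = -0.3661 which rounds to -0.37
exp(−rT) = exp(−0.028·0.6667) = 0.9815
C = 350·N(0.08) − 380·0.9815·N(-0.37) = 350·0.5319 − 380·0.9815·0.3557 = 186.1650 − 132.6654 = 53.4996

€53.50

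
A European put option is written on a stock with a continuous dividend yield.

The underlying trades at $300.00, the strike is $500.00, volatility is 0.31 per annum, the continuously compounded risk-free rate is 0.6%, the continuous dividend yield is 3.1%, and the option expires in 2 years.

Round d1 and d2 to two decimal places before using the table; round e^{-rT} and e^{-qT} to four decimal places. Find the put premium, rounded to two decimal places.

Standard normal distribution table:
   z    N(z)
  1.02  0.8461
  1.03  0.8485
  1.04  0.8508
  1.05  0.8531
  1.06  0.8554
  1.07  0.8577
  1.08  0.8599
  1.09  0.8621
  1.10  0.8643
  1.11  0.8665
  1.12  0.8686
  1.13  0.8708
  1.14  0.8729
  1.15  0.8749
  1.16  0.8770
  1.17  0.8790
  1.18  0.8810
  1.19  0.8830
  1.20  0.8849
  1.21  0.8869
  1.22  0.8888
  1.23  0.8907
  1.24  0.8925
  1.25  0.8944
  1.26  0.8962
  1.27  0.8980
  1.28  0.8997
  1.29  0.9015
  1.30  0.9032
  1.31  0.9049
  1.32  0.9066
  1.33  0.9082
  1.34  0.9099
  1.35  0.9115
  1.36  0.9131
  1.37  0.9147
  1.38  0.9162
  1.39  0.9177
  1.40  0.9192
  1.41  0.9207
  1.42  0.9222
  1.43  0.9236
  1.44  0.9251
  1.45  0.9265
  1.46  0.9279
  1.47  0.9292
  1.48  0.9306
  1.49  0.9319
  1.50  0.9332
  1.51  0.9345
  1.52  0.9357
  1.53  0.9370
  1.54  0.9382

$219.85

σ√T = 0.31 × 1.4142 = 0.4384
d₁ = [ln(300/500) + (0.006 − 0.031 + ½·0.31²)·2] / (σ√T) = (-0.5108 + 0.0461) / 0.4384 = -1.0600 ⇒ -1.06
d₂ = -1.0600 − 0.4384 = -1.4984 ⇒ -1.50
exp(−qT) = exp(−0.031·2) = 0.9399;  exp(−rT) = exp(−0.006·2) = 0.9881
N(−d₂) = N(1.50) = 0.9332;  N(−d₁) = N(1.06) = 0.8554
P = 500·0.9881·0.9332 − 300·0.9399·0.8554 = 461.0475 − 241.1971 = 219.8503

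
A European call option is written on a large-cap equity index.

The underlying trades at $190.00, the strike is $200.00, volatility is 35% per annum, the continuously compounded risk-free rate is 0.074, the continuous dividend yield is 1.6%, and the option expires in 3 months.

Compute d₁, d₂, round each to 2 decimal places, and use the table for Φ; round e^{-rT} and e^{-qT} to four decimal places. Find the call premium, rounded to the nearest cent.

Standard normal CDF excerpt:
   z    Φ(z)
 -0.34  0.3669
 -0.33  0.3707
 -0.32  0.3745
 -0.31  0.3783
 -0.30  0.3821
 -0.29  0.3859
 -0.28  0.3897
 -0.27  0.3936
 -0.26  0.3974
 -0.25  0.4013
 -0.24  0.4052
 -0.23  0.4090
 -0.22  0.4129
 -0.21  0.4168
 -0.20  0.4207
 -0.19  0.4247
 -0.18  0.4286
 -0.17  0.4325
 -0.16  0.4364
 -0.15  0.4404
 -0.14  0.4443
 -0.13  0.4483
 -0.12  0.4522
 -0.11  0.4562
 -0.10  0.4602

T = 0.25;  σ√T = 0.1750
ln(S/K) + (r − q + σ²/2)T = ln(190/200) + (0.074 − 0.016 + 0.35²/2)·0.25 = -0.0513 + 0.0298 = -0.0215
d₁ = -0.0215 / 0.1750 = -0.1227 → -0.12
d₂ = d₁ − σ√T = -0.1227 − 0.1750 = -0.2977 → -0.30
exp(−qT) = exp(−0.016·0.25) = 0.9960;  exp(−rT) = exp(−0.074·0.25) = 0.9817
C = 190·0.9960·N(-0.12) − 200·0.9817·N(-0.30) = 190·0.9960·0.4522 − 200·0.9817·0.3821 = 85.5743 − 75.0215 = 10.5528

$10.55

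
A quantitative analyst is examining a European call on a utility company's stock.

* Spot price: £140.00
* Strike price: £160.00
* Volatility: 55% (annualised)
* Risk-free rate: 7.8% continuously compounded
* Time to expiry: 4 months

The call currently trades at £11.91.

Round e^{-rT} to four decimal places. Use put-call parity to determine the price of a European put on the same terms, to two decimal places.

£27.80

e^(−rT) = e^(−0.078·0.3333) = 0.9743
Put-call parity: C − P = S − K·e^(−rT) = 140 − 160·0.9743 = 140 − 155.8880 = -15.8880
P = C − (C − P) = 11.91 − (-15.8880) = 27.7980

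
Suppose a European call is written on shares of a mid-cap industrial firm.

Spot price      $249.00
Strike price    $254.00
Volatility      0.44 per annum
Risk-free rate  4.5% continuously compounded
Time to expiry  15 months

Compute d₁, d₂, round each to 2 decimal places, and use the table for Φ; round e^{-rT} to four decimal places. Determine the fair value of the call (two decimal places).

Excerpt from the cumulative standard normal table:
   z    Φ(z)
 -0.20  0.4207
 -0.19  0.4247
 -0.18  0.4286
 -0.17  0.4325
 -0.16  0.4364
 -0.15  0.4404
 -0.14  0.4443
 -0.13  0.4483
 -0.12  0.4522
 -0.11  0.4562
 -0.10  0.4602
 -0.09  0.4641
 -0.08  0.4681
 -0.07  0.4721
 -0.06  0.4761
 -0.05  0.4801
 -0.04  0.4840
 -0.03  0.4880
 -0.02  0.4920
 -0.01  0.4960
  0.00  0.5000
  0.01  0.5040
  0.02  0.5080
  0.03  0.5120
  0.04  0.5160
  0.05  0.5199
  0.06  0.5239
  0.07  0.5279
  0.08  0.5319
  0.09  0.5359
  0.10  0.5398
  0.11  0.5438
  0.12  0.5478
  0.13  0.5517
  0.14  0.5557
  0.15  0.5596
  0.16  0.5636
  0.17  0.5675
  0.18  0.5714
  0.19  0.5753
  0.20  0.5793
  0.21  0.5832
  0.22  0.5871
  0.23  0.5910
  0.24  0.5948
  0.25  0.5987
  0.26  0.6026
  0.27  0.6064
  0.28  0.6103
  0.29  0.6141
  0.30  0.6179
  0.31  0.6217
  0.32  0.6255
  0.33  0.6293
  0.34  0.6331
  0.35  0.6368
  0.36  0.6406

σ√T = 0.44·√1.25 = 0.4919
d₁ = [ln(249/254) + (0.045 + ½·0.44²)·1.25] / (σ√T) = (-0.0199 + 0.1772) / 0.4919 = 0.3199 → 0.32
d₂ = 0.3199 − 0.4919 = -0.1720 → -0.17
exp(−rT) = exp(−0.045·1.25) = 0.9453
N(d₁) = N(0.32) = 0.6255;  N(d₂) = N(-0.17) = 0.4325
C = 249·0.6255 − 254·0.9453·0.4325 = 155.7495 − 103.8459 = 51.9036

$51.90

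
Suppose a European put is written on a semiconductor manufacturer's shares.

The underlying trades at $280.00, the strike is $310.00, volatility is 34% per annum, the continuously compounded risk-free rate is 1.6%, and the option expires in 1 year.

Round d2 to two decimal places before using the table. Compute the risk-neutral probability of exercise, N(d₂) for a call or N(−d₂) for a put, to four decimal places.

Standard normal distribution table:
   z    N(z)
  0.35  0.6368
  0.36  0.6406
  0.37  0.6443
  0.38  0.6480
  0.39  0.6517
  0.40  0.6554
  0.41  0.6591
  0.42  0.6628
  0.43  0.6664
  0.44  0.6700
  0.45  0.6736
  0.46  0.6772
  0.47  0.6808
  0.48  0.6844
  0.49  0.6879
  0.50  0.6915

σ√T = 0.34 × 1.0000 = 0.3400
d₁ = [ln(280/310) + (0.016 + 0.34²/2)·1] / 0.3400 = [-0.1018 + 0.0738] / 0.3400 = -0.0823 ⇒ -0.08
d₂ = d₁ − σ√T = -0.0823 − 0.3400 = -0.4223 ⇒ -0.42
Pr(exercise) under Q = N(−d₂) = N(0.42) = 0.6628

0.6628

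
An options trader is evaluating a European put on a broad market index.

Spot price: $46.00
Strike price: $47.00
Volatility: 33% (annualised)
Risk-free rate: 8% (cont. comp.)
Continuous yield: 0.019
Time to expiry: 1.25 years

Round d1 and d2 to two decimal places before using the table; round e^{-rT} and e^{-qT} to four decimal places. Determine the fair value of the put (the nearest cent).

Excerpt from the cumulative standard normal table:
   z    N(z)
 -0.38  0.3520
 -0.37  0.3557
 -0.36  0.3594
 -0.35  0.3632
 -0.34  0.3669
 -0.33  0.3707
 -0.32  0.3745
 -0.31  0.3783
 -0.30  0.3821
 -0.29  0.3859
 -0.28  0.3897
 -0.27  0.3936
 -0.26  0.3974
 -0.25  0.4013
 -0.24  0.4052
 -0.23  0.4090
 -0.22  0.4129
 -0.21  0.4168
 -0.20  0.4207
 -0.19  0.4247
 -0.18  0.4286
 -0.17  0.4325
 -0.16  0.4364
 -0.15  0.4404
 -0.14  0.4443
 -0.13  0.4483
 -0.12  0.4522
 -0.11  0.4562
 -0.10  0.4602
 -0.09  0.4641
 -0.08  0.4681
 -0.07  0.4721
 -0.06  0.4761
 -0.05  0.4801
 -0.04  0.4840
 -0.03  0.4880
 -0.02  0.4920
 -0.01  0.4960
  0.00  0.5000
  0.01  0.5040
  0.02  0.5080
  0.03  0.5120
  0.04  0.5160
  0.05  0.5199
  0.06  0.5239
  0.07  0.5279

$5.29

T = 1.25;  σ√T = 0.3690
d₁ = [ln(46/47) + (0.08 − 0.019 + 0.33²/2)·1.25] / 0.3690 = [-0.0215 + 0.1443] / 0.3690 = 0.3329 ⇒ 0.33
d₂ = d₁ − σ√T = 0.3329 − 0.3690 = -0.0361 ⇒ -0.04
exp(−qT) = exp(−0.019·1.25) = 0.9765;  exp(−rT) = exp(−0.08·1.25) = 0.9048
N(−d₂) = N(0.04) = 0.5160;  N(−d₁) = N(-0.33) = 0.3707
P = 47·0.9048·0.5160 − 46·0.9765·0.3707 = 21.9432 − 16.6515 = 5.2917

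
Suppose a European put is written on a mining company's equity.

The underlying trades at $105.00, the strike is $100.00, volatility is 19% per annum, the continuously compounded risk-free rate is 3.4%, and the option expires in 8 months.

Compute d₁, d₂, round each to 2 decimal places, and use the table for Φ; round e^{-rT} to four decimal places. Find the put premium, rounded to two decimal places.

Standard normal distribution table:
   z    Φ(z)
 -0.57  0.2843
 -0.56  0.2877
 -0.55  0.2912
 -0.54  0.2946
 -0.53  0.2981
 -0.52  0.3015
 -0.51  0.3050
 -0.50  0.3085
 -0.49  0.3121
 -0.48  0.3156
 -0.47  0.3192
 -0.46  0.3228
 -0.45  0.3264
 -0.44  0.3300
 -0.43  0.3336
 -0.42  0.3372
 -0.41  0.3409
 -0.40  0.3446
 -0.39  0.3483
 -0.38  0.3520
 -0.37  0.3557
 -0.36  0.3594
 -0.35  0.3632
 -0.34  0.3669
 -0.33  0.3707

T = 0.6667;  σ√T = 0.1551
d₁ = [ln(105/100) + (0.034 + ½·0.19²)·0.6667] / (σ√T) = (0.0488 + 0.0347) / 0.1551 = 0.5382 → 0.54
d₂ = 0.5382 − 0.1551 = 0.3830 → 0.38
e^(−rT) = e^(−0.034·0.6667) = 0.9776
N(−d₂) = N(-0.38) = 0.3520;  N(−d₁) = N(-0.54) = 0.2946
P = 100·0.9776·0.3520 − 105·0.2946 = 34.4115 − 30.9330 = 3.4785

$3.48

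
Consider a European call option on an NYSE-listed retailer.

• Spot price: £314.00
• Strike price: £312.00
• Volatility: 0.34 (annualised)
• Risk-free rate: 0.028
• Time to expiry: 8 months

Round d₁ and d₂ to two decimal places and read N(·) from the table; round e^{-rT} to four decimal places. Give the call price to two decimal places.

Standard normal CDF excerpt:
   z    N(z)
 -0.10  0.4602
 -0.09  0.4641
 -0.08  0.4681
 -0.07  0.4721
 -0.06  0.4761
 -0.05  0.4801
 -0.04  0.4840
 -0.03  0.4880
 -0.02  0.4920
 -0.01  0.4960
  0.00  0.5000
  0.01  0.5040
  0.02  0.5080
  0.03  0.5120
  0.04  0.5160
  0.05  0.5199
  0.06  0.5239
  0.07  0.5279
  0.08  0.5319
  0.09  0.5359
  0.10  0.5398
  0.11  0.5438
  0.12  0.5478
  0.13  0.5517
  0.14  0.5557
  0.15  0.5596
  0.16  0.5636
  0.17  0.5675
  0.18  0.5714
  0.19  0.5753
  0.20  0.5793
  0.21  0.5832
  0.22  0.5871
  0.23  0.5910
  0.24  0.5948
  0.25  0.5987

σ√T = 0.34·√0.6667 = 0.2776
d₁ = [ln(314/312) + (0.028 + 0.34²/2)·0.6667] / 0.2776 = [0.0064 + 0.0572] / 0.2776 = 0.2291 ≈ 0.23
d₂ = d₁ − σ√T = 0.2291 − 0.2776 = -0.0485 ≈ -0.05
exp(−rT) = exp(−0.028·0.6667) = 0.9815
C = 314·N(0.23) − 312·0.9815·N(-0.05) = 314·0.5910 − 312·0.9815·0.4801 = 185.5740 − 147.0201 = 38.5539

£38.55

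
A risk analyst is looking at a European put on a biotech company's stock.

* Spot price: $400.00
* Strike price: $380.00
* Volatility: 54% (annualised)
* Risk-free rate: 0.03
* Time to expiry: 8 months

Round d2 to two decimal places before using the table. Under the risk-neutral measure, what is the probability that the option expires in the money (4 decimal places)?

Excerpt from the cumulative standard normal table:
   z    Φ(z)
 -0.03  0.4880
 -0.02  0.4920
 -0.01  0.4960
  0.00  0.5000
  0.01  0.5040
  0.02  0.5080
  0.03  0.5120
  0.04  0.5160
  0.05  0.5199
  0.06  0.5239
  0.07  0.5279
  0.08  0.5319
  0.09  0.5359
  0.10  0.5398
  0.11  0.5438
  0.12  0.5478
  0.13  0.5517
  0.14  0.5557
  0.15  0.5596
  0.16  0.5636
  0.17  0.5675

σ√T = 0.54·√0.6667 = 0.4409
ln(S/K) + (r + σ²/2)T = ln(400/380) + (0.03 + 0.54²/2)·0.6667 = 0.0513 + 0.1172 = 0.1685
d₁ = 0.1685 / 0.4409 = 0.3822 ⇒ 0.38
d₂ = d₁ − σ√T = 0.3822 − 0.4409 = -0.0588 ⇒ -0.06
Pr(exercise) under Q = N(−d₂) = N(0.06) = 0.5239

0.5239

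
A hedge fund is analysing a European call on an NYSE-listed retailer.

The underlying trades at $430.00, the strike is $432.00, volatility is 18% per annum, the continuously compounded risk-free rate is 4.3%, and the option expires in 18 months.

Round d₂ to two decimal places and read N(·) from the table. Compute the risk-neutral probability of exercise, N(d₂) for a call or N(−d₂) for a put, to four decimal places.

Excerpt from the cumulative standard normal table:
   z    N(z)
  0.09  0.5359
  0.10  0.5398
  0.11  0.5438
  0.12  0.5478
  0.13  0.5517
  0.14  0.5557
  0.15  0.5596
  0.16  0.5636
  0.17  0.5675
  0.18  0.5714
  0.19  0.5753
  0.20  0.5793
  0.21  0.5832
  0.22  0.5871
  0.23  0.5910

0.5636

σ√T = 0.18·√1.5 = 0.2205
ln(S/K) + (r + σ²/2)T = ln(430/432) + (0.043 + 0.18²/2)·1.5 = -0.0046 + 0.0888 = 0.0842
d₁ = 0.0842 / 0.2205 = 0.3818 which rounds to 0.38
d₂ = d₁ − σ√T = 0.3818 − 0.2205 = 0.1613 which rounds to 0.16
Risk-neutral Pr[S_T > K] = N(d₂) = N(0.16) = 0.5636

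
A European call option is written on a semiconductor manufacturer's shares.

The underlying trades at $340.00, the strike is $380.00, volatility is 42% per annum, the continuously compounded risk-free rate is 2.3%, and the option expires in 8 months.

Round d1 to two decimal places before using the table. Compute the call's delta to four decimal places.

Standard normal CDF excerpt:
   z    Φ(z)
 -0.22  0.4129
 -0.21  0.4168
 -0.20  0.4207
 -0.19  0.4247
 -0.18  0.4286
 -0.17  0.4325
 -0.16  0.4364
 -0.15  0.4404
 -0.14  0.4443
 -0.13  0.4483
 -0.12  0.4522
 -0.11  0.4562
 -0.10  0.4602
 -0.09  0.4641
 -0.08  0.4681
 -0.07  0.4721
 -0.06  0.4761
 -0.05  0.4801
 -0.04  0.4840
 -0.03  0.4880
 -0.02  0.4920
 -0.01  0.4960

0.4562

T = 0.6667;  σ√T = 0.3429
d₁ = [ln(340/380) + (0.023 + ½·0.42²)·0.6667] / (σ√T) = (-0.1112 + 0.0741) / 0.3429 = -0.1082 → -0.11
N(d₁) = N(-0.11) = 0.4562
Δ_call = N(d₁) = 0.4562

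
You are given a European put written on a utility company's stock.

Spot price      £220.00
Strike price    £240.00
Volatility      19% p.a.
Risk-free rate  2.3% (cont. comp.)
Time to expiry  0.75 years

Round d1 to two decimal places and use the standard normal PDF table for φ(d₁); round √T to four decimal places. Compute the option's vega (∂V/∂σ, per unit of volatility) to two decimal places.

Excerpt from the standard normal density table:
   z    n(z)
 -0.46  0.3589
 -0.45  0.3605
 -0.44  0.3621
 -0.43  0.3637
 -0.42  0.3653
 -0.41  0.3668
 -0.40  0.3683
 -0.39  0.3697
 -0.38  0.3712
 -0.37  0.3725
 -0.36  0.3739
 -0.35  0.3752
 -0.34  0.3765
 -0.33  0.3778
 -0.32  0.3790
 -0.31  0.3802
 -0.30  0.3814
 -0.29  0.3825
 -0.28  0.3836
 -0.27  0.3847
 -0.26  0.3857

σ√T = 0.19 × 0.8660 = 0.1645
d₁ = [ln(220/240) + (0.023 + 0.19²/2)·0.75] / 0.1645 = [-0.0870 + 0.0308] / 0.1645 = -0.3417 which rounds to -0.34
√T = √0.75 = 0.8660
φ(d₁) = φ(-0.34) = 0.3765
vega = S·φ(d₁)·√T = 220·0.3765·0.8660 = 71.7308

71.73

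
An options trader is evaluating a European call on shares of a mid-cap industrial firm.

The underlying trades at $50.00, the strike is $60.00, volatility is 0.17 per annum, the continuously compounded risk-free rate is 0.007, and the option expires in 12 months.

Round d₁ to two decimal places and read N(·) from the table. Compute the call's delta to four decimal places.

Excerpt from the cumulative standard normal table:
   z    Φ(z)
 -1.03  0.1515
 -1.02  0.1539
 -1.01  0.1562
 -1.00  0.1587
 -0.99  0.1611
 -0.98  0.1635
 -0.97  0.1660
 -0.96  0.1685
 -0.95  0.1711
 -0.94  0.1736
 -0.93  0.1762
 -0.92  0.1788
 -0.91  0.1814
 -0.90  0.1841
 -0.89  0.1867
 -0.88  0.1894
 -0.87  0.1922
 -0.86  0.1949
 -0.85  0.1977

0.1711

σ√T = 0.17·√1 = 0.1700
d₁ = [ln(50/60) + (0.007 + 0.17²/2)·1] / 0.1700 = [-0.1823 + 0.0215] / 0.1700 = -0.9463 ≈ -0.95
N(d₁) = N(-0.95) = 0.1711
Δ_call = N(d₁) = 0.1711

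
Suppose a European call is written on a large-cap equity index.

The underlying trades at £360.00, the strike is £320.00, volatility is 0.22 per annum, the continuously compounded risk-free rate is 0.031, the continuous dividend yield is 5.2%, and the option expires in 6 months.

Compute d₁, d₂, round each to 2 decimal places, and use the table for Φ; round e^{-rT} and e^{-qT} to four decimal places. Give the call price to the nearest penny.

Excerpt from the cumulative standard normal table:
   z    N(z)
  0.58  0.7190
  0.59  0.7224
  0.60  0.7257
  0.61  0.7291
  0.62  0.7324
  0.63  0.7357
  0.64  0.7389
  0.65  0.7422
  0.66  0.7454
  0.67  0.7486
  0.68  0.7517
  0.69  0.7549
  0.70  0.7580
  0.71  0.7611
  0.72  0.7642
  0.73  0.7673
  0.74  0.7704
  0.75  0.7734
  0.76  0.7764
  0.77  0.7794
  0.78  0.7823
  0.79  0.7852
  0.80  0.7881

£43.65

σ√T = 0.22 × 0.7071 = 0.1556
d₁ = [ln(360/320) + (0.031 − 0.052 + 0.22²/2)·0.5] / 0.1556 = [0.1178 + 0.0016] / 0.1556 = 0.7674 which rounds to 0.77
d₂ = d₁ − σ√T = 0.7674 − 0.1556 = 0.6119 which rounds to 0.61
e^(−qT) = e^(−0.052·0.5) = 0.9743;  e^(−rT) = e^(−0.031·0.5) = 0.9846
C = 360·0.9743·N(0.77) − 320·0.9846·N(0.61) = 360·0.9743·0.7794 − 320·0.9846·0.7291 = 273.3730 − 229.7190 = 43.6540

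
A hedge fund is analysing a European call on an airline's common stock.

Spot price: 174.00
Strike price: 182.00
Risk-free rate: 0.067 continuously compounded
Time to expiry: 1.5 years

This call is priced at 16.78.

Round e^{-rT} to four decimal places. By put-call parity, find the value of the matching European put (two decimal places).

7.38

e^(−rT) = e^(−0.067·1.5) = 0.9044
Put-call parity: C − P = S − K·e^(−rT) = 174 − 182·0.9044 = 174 − 164.6008 = 9.3992
P = C − (C − P) = 16.78 − (9.3992) = 7.3808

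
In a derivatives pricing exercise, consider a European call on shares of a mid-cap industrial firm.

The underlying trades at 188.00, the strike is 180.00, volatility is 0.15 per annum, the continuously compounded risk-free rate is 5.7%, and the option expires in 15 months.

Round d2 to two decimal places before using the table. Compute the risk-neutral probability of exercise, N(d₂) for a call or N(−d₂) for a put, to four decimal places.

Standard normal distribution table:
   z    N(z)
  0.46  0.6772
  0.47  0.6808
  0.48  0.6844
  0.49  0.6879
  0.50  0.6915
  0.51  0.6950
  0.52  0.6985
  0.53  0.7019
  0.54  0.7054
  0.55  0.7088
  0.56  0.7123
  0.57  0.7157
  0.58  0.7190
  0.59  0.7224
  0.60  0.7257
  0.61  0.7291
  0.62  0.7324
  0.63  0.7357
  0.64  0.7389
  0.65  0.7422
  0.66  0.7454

σ√T = 0.15·√1.25 = 0.1677
d₁ = [ln(188/180) + (0.057 + ½·0.15²)·1.25] / (σ√T) = (0.0435 + 0.0853) / 0.1677 = 0.7680 ≈ 0.77
d₂ = 0.7680 − 0.1677 = 0.6003 ≈ 0.60
Pr(exercise) under Q = N(d₂) = 0.7257

0.7257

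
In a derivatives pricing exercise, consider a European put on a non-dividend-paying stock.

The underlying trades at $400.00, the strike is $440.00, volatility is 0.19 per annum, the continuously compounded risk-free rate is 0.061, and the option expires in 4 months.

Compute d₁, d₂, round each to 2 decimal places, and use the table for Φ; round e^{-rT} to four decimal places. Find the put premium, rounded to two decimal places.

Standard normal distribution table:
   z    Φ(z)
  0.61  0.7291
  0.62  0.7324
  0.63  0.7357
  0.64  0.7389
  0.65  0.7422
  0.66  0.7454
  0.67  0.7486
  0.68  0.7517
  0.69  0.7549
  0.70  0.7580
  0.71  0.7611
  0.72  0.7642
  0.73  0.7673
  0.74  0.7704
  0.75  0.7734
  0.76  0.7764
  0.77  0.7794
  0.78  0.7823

$37.88

σ√T = 0.19·√0.3333 = 0.1097
d₁ = [ln(400/440) + (0.061 + 0.19²/2)·0.3333] / 0.1097 = [-0.0953 + 0.0263] / 0.1097 = -0.6286 ⇒ -0.63
d₂ = d₁ − σ√T = -0.6286 − 0.1097 = -0.7383 ⇒ -0.74
exp(−rT) = exp(−0.061·0.3333) = 0.9799
N(−d₂) = N(0.74) = 0.7704;  N(−d₁) = N(0.63) = 0.7357
P = 440·0.9799·0.7704 − 400·0.7357 = 332.1626 − 294.2800 = 37.8826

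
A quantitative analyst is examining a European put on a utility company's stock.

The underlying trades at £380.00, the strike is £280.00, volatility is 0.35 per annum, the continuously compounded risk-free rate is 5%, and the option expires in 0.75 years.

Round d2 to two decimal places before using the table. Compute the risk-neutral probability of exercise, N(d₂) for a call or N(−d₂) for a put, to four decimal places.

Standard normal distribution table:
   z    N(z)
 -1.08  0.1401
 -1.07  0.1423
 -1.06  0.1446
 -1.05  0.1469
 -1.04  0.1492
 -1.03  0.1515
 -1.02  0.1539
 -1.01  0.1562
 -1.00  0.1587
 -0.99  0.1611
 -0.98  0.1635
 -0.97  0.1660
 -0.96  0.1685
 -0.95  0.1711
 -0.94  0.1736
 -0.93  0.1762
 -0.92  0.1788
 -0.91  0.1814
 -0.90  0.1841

σ√T = 0.35·√0.75 = 0.3031
d₁ = [ln(380/280) + (0.05 + 0.35²/2)·0.75] / 0.3031 = [0.3054 + 0.0834] / 0.3031 = 1.2828 ⇒ 1.28
d₂ = d₁ − σ√T = 1.2828 − 0.3031 = 0.9797 ⇒ 0.98
Risk-neutral Pr[S_T < K] = N(−d₂) = N(-0.98) = 0.1635

0.1635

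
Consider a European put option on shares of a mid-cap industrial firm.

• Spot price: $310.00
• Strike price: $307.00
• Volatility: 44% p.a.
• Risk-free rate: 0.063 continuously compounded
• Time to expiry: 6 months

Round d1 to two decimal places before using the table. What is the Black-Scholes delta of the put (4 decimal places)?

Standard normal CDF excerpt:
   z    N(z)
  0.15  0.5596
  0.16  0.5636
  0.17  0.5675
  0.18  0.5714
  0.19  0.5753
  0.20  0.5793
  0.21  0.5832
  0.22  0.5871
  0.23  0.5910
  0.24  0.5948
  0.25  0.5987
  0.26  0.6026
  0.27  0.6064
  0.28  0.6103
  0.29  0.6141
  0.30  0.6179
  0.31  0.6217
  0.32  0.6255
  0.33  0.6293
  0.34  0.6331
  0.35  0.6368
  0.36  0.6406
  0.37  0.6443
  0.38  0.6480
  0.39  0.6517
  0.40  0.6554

T = 0.5;  σ√T = 0.3111
ln(S/K) + (r + σ²/2)T = ln(310/307) + (0.063 + 0.44²/2)·0.5 = 0.0097 + 0.0799 = 0.0896
d₁ = 0.0896 / 0.3111 = 0.2881 ⇒ 0.29
N(d₁) = N(0.29) = 0.6141
Δ_put = N(d₁) − 1 = 0.6141 − 1 = -0.3859

-0.3859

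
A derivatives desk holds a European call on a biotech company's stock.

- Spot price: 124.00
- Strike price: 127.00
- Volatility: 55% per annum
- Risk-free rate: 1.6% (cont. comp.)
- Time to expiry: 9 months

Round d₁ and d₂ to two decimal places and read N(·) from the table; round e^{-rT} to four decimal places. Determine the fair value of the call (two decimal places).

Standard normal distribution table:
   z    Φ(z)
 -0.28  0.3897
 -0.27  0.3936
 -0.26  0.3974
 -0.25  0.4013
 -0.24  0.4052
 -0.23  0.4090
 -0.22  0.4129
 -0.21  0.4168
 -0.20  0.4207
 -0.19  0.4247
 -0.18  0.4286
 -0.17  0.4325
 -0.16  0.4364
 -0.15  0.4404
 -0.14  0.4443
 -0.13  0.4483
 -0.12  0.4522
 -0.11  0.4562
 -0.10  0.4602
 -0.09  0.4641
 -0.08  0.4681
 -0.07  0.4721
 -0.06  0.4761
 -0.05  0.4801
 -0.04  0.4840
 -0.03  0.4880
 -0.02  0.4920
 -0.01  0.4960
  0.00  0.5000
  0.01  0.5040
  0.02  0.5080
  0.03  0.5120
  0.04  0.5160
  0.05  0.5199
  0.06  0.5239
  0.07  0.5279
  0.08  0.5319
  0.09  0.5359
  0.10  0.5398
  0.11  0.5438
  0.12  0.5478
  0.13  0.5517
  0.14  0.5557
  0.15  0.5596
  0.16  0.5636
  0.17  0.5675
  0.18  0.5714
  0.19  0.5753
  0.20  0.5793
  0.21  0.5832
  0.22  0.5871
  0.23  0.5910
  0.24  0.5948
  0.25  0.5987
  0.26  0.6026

σ√T = 0.55 × 0.8660 = 0.4763
d₁ = [ln(124/127) + (0.016 + 0.55²/2)·0.75] / 0.4763 = [-0.0239 + 0.1254] / 0.4763 = 0.2132 ≈ 0.21
d₂ = d₁ − σ√T = 0.2132 − 0.4763 = -0.2632 ≈ -0.26
e^(−rT) = e^(−0.016·0.75) = 0.9881
C = 124·N(0.21) − 127·0.9881·N(-0.26) = 124·0.5832 − 127·0.9881·0.3974 = 72.3168 − 49.8692 = 22.4476

22.45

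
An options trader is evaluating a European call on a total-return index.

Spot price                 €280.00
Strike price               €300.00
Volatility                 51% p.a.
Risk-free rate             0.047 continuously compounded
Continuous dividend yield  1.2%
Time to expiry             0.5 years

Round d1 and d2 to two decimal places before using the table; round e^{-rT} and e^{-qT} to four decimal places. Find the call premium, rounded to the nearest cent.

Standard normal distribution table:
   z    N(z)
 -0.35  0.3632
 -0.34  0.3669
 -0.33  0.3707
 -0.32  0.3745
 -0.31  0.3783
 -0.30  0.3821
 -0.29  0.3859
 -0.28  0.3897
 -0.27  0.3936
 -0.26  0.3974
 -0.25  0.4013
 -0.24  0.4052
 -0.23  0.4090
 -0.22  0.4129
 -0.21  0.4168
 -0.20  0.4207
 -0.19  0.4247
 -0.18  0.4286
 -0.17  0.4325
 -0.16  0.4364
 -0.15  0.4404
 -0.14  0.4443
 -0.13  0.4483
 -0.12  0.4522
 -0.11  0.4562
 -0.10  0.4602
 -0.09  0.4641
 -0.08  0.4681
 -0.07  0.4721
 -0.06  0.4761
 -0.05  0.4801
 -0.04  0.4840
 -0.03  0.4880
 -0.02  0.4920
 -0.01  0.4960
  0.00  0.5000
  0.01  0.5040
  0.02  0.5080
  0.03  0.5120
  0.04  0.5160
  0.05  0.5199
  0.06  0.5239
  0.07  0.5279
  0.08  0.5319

€33.87

T = 0.5;  σ√T = 0.3606
ln(S/K) + (r − q + σ²/2)T = ln(280/300) + (0.047 − 0.012 + 0.51²/2)·0.5 = -0.0690 + 0.0825 = 0.0135
d₁ = 0.0135 / 0.3606 = 0.0375 → 0.04
d₂ = d₁ − σ√T = 0.0375 − 0.3606 = -0.3231 → -0.32
e^(−qT) = e^(−0.012·0.5) = 0.9940;  e^(−rT) = e^(−0.047·0.5) = 0.9768
N(d₁) = N(0.04) = 0.5160;  N(d₂) = N(-0.32) = 0.3745
C = 280·0.9940·0.5160 − 300·0.9768·0.3745 = 143.6131 − 109.7435 = 33.8696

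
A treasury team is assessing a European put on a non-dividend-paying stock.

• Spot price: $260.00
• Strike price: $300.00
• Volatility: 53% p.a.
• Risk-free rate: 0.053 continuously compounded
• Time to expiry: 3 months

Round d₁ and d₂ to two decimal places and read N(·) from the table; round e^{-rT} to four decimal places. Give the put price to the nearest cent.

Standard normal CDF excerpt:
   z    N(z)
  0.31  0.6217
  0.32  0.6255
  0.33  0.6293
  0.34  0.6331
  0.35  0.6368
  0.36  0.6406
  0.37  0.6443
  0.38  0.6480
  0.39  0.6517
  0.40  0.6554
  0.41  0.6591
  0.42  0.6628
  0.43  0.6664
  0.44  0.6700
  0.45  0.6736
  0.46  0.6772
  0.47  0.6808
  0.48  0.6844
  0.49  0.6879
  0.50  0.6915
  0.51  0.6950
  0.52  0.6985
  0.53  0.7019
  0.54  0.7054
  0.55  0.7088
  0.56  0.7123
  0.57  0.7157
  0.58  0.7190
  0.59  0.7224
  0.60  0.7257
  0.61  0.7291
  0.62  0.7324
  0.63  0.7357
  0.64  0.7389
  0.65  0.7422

σ√T = 0.53 × 0.5000 = 0.2650
ln(S/K) + (r + σ²/2)T = ln(260/300) + (0.053 + 0.53²/2)·0.25 = -0.1431 + 0.0484 = -0.0947
d₁ = -0.0947 / 0.2650 = -0.3575 ⇒ -0.36
d₂ = d₁ − σ√T = -0.3575 − 0.2650 = -0.6225 ⇒ -0.62
exp(−rT) = exp(−0.053·0.25) = 0.9868
N(−d₂) = N(0.62) = 0.7324;  N(−d₁) = N(0.36) = 0.6406
P = 300·0.9868·0.7324 − 260·0.6406 = 216.8197 − 166.5560 = 50.2637

$50.26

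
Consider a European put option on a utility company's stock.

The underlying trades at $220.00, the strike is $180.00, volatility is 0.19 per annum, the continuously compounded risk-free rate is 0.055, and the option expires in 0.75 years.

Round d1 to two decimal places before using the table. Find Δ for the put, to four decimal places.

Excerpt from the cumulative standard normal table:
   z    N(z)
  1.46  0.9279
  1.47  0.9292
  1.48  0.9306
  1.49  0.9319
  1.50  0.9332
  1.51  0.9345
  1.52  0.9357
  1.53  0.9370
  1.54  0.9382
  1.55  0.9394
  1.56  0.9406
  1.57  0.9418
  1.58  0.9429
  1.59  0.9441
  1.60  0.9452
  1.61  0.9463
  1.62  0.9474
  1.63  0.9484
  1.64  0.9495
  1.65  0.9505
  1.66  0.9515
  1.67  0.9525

-0.0606

T = 0.75;  σ√T = 0.1645
ln(S/K) + (r + σ²/2)T = ln(220/180) + (0.055 + 0.19²/2)·0.75 = 0.2007 + 0.0548 = 0.2555
d₁ = 0.2555 / 0.1645 = 1.5525 → 1.55
N(d₁) = N(1.55) = 0.9394
Δ_put = N(d₁) − 1 = 0.9394 − 1 = -0.0606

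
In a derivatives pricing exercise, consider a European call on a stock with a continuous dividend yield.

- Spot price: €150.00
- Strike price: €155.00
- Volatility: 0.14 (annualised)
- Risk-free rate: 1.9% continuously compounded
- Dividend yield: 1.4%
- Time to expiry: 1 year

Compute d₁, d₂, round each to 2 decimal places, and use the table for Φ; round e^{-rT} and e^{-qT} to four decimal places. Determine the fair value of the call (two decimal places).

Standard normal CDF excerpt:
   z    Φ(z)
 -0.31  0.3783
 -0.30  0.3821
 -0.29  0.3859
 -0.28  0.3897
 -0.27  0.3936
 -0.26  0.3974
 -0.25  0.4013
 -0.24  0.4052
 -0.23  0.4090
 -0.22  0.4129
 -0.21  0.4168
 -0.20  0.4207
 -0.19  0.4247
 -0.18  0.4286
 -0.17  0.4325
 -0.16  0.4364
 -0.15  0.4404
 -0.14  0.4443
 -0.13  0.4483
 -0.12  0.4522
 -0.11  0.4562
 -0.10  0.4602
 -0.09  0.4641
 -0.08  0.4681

€6.45

σ√T = 0.14 × 1.0000 = 0.1400
d₁ = [ln(150/155) + (0.019 − 0.014 + 0.14²/2)·1] / 0.1400 = [-0.0328 + 0.0148] / 0.1400 = -0.1285 ⇒ -0.13
d₂ = d₁ − σ√T = -0.1285 − 0.1400 = -0.2685 ⇒ -0.27
e^(−qT) = e^(−0.014·1) = 0.9861;  e^(−rT) = e^(−0.019·1) = 0.9812
C = 150·0.9861·N(-0.13) − 155·0.9812·N(-0.27) = 150·0.9861·0.4483 − 155·0.9812·0.3936 = 66.3103 − 59.8610 = 6.4492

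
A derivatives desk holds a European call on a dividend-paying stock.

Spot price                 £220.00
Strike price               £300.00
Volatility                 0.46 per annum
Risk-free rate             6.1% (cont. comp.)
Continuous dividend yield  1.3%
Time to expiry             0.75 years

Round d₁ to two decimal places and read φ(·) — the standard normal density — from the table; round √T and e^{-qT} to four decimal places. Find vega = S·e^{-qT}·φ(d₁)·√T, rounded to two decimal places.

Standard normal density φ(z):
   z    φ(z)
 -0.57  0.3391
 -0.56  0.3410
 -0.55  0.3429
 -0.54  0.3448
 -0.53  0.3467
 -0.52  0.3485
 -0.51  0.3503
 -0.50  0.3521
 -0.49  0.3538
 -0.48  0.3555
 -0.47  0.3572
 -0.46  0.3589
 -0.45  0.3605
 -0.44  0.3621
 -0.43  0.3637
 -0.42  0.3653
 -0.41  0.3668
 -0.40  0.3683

T = 0.75;  σ√T = 0.3984
d₁ = [ln(220/300) + (0.061 − 0.013 + ½·0.46²)·0.75] / (σ√T) = (-0.3102 + 0.1153) / 0.3984 = -0.4890 ≈ -0.49
√T = √0.75 = 0.8660
φ(d₁) = φ(-0.49) = 0.3538
exp(−qT) = exp(−0.013·0.75) = 0.9903
vega = S·exp(−qT)·φ(d₁)·√T = 220·0.9903·0.3538·0.8660 = 66.7521

66.75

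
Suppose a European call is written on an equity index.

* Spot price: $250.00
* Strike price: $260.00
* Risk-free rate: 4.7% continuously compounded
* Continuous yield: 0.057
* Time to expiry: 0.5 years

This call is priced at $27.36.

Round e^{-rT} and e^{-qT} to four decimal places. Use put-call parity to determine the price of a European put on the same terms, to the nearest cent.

$38.35

e^(−qT) = e^(−0.057·0.5) = 0.9719;  e^(−rT) = e^(−0.047·0.5) = 0.9768
Put-call parity: C − P = S·e^(−qT) − K·e^(−rT) = 250·0.9719 − 260·0.9768 = 242.9750 − 253.9680 = -10.9930
P = C − (C − P) = 27.36 − (-10.9930) = 38.3530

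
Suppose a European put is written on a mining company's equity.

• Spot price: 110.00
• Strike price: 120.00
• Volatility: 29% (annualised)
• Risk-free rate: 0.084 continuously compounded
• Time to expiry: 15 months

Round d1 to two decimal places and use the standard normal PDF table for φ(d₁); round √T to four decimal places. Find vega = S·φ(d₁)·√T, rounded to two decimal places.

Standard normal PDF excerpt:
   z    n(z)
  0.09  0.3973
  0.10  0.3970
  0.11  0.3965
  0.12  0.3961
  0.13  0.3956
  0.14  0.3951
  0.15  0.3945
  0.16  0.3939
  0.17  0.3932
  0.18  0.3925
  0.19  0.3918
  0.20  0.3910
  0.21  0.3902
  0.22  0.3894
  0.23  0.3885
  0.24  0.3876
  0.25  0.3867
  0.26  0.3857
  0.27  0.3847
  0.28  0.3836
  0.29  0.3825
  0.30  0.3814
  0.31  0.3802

σ√T = 0.29 × 1.1180 = 0.3242
d₁ = [ln(110/120) + (0.084 + 0.29²/2)·1.25] / 0.3242 = [-0.0870 + 0.1576] / 0.3242 = 0.2176 → 0.22
√T = √1.25 = 1.1180
φ(d₁) = φ(0.22) = 0.3894
vega = S·φ(d₁)·√T = 110·0.3894·1.1180 = 47.8884

47.89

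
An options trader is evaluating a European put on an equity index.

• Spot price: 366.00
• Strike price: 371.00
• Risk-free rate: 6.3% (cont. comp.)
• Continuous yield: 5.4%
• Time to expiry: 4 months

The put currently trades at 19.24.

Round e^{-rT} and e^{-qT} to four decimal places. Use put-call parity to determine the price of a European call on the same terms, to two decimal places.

exp(−qT) = exp(−0.054·0.3333) = 0.9822;  exp(−rT) = exp(−0.063·0.3333) = 0.9792
Put-call parity: C − P = S·e^(−qT) − K·e^(−rT) = 366·0.9822 − 371·0.9792 = 359.4852 − 363.2832 = -3.7980
C = P + (C − P) = 19.24 + (-3.7980) = 15.4420

15.44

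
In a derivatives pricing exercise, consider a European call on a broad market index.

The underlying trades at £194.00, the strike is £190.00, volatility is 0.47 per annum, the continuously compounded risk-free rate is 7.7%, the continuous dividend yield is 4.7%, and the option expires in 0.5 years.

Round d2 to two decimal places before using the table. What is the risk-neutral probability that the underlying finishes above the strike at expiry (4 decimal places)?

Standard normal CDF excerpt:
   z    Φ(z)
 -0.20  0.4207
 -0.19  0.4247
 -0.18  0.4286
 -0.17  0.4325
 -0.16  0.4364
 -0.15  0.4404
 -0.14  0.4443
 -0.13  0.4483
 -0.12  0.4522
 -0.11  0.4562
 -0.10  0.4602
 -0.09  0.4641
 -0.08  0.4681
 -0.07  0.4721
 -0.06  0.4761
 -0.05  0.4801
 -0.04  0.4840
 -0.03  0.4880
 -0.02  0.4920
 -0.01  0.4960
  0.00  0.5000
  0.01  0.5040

0.4761

σ√T = 0.47·√0.5 = 0.3323
d₁ = [ln(194/190) + (0.077 − 0.047 + 0.47²/2)·0.5] / 0.3323 = [0.0208 + 0.0702] / 0.3323 = 0.2740 → 0.27
d₂ = d₁ − σ√T = 0.2740 − 0.3323 = -0.0583 → -0.06
Pr(exercise) under Q = N(d₂) = 0.4761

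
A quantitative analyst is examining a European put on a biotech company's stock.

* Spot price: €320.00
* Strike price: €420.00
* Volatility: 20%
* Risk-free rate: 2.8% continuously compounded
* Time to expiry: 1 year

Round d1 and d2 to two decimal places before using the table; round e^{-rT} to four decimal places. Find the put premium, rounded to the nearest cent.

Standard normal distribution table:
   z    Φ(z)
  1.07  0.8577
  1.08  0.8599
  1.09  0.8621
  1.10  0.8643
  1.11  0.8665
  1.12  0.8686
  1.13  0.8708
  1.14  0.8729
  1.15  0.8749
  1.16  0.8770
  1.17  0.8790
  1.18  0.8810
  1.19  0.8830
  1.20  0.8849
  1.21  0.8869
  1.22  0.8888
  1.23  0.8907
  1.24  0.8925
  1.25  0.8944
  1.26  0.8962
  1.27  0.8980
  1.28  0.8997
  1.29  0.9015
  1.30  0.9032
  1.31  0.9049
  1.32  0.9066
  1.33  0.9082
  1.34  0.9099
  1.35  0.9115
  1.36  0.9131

σ√T = 0.2·√1 = 0.2000
d₁ = [ln(320/420) + (0.028 + 0.2²/2)·1] / 0.2000 = [-0.2719 + 0.0480] / 0.2000 = -1.1197 ≈ -1.12
d₂ = d₁ − σ√T = -1.1197 − 0.2000 = -1.3197 ≈ -1.32
e^(−rT) = e^(−0.028·1) = 0.9724
N(−d₂) = N(1.32) = 0.9066;  N(−d₁) = N(1.12) = 0.8686
P = 420·0.9724·0.9066 − 320·0.8686 = 370.2627 − 277.9520 = 92.3107

€92.31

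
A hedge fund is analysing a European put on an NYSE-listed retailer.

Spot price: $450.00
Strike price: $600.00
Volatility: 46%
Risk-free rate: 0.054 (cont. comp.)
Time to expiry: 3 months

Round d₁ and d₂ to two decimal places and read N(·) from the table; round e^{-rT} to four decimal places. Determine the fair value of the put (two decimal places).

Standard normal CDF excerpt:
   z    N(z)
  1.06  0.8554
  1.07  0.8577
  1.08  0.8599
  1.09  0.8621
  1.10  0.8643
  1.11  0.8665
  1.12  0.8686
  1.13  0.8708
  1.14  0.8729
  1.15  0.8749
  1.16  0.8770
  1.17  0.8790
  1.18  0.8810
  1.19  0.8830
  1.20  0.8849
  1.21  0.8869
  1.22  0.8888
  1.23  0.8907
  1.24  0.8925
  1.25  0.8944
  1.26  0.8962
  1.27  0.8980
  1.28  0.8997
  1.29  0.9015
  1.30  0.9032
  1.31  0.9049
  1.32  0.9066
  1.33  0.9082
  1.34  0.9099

$148.71

T = 0.25;  σ√T = 0.2300
d₁ = [ln(450/600) + (0.054 + 0.46²/2)·0.25] / 0.2300 = [-0.2877 + 0.0399] / 0.2300 = -1.0771 which rounds to -1.08
d₂ = d₁ − σ√T = -1.0771 − 0.2300 = -1.3071 which rounds to -1.31
exp(−rT) = exp(−0.054·0.25) = 0.9866
N(−d₂) = N(1.31) = 0.9049;  N(−d₁) = N(1.08) = 0.8599
P = 600·0.9866·0.9049 − 450·0.8599 = 535.6646 − 386.9550 = 148.7096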